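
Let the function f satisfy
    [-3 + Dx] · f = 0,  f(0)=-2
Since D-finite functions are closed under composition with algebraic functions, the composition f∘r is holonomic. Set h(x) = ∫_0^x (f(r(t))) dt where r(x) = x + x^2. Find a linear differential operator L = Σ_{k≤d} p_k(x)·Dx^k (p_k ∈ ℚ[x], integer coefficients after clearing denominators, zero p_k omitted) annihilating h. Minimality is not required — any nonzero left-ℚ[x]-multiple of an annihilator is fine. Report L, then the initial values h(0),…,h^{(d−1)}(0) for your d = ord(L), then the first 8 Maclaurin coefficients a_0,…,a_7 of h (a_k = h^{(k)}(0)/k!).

L = (-3 - 6·x)·Dx + Dx^2  (order 2).
h: a_k = 0, -2, -3, -5, -27/4, -171/20, -387/40, -2871/280, …
ICs: h(0) = 0, h′(0) = -2.

f: a_k = -2, -6, -9, -9, -27/4, -81/20, -81/40, -243/280, …
Change of var in L_f (x↦r) gives L₀.
h=∫₀ˣh₀: take L = L₀·Dx.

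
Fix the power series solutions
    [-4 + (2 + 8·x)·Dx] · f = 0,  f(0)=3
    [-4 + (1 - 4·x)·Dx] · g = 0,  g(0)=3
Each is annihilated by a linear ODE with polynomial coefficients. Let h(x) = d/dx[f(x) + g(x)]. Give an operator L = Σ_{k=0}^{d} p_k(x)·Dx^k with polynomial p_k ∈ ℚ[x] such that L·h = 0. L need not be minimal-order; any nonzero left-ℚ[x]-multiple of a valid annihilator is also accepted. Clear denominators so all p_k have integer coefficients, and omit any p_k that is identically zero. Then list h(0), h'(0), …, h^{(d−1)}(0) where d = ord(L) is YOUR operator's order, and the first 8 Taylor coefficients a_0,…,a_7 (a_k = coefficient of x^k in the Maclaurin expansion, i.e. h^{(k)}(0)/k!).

L = (-144 - 192·x) + (-42 - 432·x - 672·x^2)·Dx + (5 + 12·x - 80·x^2 - 192·x^3)·Dx^2  (order 2).
h: a_k = 18, 84, 612, 2952, 15780, 72216, 349608, 1552272, …
ICs: h(0) = 18, h′(0) = 84.

f: a_k = 3, 6, -6, 12, -30, 84, -252, 792, …
g: a_k = 3, 12, 48, 192, 768, 3072, 12288, 49152, …
Weyl lclm of L_f,L_g ⇒ L₀ (ord ≤ 2).
h=h₀': d/dx-closure on L₀ ⇒ L.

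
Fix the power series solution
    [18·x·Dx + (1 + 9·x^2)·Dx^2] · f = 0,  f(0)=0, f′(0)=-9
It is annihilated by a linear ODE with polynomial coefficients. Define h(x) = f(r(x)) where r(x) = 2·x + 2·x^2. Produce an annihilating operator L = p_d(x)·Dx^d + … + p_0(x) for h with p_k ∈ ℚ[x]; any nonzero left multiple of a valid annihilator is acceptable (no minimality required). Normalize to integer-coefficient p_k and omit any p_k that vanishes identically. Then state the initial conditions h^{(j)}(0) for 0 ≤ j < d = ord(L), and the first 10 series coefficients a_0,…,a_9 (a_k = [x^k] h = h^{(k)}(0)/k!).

L = (-2 + 72·x + 288·x^2 + 432·x^3 + 216·x^4)·Dx + (1 + 2·x + 36·x^2 + 144·x^3 + 180·x^4 + 72·x^5)·Dx^2  (order 2).
h: a_k = 0, -18, -18, 216, 648, -20088/5, -23112, 513216/7, 793152, -863136, …
ICs: h(0) = 0, h′(0) = -18.

f: a_k = 0, -9, 0, 27, 0, -729/5, 0, 6561/7, 0, -6561, …
Substitute x→r, Dx→(1/r')Dx; clear ⇒ L₀.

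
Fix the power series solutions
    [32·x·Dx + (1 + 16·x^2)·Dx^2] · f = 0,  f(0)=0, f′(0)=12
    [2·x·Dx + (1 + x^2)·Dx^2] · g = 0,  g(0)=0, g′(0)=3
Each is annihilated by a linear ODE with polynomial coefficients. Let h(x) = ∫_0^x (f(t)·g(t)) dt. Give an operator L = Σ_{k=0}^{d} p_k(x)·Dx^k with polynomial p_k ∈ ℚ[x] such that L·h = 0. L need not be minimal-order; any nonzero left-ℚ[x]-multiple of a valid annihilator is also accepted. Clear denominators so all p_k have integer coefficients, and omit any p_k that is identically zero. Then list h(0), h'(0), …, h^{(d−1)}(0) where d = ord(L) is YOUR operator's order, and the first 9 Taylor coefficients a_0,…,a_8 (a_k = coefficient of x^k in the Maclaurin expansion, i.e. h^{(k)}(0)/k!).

f: a_k = 0, 12, 0, -64, 0, 3072/5, 0, -49152/7, 0, …
g: a_k = 0, 3, 0, -1, 0, 3/5, 0, -3/7, 0, …
Product ⇒ symmetric product L₀, ord ≤ 4.
Integrate: L := L₀·Dx.
L = (-384·x - 10880·x^3 - 16384·x^5 + 34816·x^7 + 98304·x^9)·Dx^2 + (-68 - 3916·x^2 - 19584·x^4 - 14336·x^6 + 121856·x^8 + 147456·x^10)·Dx^3 + (-136·x - 2632·x^3 - 6528·x^5 + 16448·x^7 + 69632·x^9 + 49152·x^11)·Dx^4 + (-1 - 34·x^2 - 305·x^4 + 4880·x^8 + 8704·x^10 + 4096·x^12)·Dx^5  (order 5).
h: a_k = 0, 0, 0, 12, 0, -204/5, 0, 9572/35, 0, …
ICs: h(0) = 0, h′(0) = 0, h′′(0) = 0, h′′′(0) = 72, h′′′′(0) = 0.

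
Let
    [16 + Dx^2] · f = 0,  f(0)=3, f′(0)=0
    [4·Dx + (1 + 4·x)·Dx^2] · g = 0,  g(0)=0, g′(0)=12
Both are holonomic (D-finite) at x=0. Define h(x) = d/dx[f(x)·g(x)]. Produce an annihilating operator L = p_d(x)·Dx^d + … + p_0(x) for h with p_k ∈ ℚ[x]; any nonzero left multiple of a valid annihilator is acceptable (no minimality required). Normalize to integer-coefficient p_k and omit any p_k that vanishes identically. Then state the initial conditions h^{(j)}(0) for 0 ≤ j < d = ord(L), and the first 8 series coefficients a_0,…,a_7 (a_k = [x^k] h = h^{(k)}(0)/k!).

f: a_k = 3, 0, -24, 0, 32, 0, -256/15, 0, …
g: a_k = 0, 12, -24, 64, -192, 3072/5, -2048, 49152/7, …
Sym-product of L_f,L_g gives L₀ (≤ ord 4).
Differentiate: ansatz ord ≤ ord L₀ ⇒ L.
L = (-6400 - 45056·x - 172032·x^2 + 196608·x^3 + 2818048·x^4 + 6291456·x^5 + 4194304·x^6) + (-1536 - 8192·x + 20480·x^2 + 245760·x^3 + 655360·x^4 + 524288·x^5)·Dx + (-448 - 2816·x - 3584·x^2 + 73728·x^3 + 401408·x^4 + 786432·x^5 + 524288·x^6)·Dx^2 + (-96 - 512·x + 1280·x^2 + 15360·x^3 + 40960·x^4 + 32768·x^5)·Dx^3 + (-3 + 448·x^2 + 3840·x^3 + 14080·x^4 + 24576·x^5 + 16384·x^6)·Dx^4  (order 4).
h: a_k = 36, -144, -288, 0, 3456, -13824, 285696/5, -1212416/5, …
ICs: h(0) = 36, h′(0) = -144, h′′(0) = -576, h′′′(0) = 0.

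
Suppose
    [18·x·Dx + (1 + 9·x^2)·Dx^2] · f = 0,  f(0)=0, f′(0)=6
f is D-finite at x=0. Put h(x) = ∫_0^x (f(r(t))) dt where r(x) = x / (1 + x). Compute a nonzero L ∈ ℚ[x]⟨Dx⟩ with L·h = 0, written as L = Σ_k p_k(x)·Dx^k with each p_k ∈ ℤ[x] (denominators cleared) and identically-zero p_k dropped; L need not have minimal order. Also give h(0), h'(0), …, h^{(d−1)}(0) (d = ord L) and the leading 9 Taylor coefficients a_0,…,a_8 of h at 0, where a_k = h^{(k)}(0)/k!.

f: a_k = 0, 6, 0, -18, 0, 486/5, 0, -4374/7, 0, …
h₀=f(r): pull back L_f along r ⇒ L₀.
∫: right-multiply L₀ by Dx.
L = (2 + 20·x)·Dx^2 + (1 + 2·x + 10·x^2)·Dx^3  (order 3).
h: a_k = 0, 0, 3, -2, -3, 48/5, -4/5, -312/7, 498/7, …
ICs: h(0) = 0, h′(0) = 0, h′′(0) = 6.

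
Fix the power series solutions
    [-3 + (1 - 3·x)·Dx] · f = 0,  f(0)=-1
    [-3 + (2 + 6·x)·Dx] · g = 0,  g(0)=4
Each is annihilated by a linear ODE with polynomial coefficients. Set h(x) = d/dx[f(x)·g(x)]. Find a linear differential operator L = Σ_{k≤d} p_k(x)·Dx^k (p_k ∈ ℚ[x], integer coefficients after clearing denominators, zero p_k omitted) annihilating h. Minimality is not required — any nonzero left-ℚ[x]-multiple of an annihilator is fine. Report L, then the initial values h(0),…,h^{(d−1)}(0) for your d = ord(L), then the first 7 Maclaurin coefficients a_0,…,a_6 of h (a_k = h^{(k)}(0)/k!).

f: a_k = -1, -3, -9, -27, -81, -243, -729, …
g: a_k = 4, 6, -9/2, 27/4, -405/32, 1701/64, -15309/256, …
Sym-product of L_f,L_g gives L₀ (≤ ord 1).
Derive L from L₀ (diff closure).
L = (11 + 54·x + 27·x^2) + (-2 - 2·x + 18·x^2 + 18·x^3)·Dx  (order 1).
h: a_k = -18, -99, -1863/4, -14499/8, -443475/64, -3147093/128, -44564499/512, …
ICs: h(0) = -18.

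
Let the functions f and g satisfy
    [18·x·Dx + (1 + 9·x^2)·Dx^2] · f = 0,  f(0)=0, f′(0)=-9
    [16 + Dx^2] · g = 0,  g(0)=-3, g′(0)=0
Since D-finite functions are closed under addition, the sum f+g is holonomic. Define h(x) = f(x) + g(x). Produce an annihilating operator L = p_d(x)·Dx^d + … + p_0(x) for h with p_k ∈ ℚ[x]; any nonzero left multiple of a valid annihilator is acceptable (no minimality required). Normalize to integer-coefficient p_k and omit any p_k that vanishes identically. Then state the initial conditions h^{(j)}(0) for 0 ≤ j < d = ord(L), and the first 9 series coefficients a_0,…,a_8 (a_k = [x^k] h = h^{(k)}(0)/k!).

L = (-13248·x + 181440·x^3 + 186624·x^5)·Dx + (-16 + 6048·x^2 + 66096·x^4 + 93312·x^6)·Dx^2 + (-828·x + 11340·x^3 + 11664·x^5)·Dx^3 + (-1 + 378·x^2 + 4131·x^4 + 5832·x^6)·Dx^4  (order 4).
h: a_k = -3, -9, 24, 27, -32, -729/5, 256/15, 6561/7, -512/105, …
ICs: h(0) = -3, h′(0) = -9, h′′(0) = 48, h′′′(0) = 162.

f: a_k = 0, -9, 0, 27, 0, -729/5, 0, 6561/7, 0, …
g: a_k = -3, 0, 24, 0, -32, 0, 256/15, 0, -512/105, …
L₀ := lclm(L_f,L_g); ord L₀ ≤ 2+2.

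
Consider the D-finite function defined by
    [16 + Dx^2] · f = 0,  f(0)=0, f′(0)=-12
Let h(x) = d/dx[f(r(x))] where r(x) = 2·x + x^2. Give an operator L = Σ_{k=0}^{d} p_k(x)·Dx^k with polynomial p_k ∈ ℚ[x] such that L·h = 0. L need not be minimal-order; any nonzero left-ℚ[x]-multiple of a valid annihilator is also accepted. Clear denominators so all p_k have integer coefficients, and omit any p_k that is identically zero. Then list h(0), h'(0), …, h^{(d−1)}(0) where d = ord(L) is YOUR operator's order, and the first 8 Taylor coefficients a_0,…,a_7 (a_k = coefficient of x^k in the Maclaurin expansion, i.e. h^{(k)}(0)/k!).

f: a_k = 0, -12, 0, 32, 0, -128/5, 0, 1024/105, …
Change of var in L_f (x↦r) gives L₀.
Differentiate: ansatz ord ≤ ord L₀ ⇒ L.
L = (67 + 256·x + 384·x^2 + 256·x^3 + 64·x^4) + (-3 - 3·x)·Dx + (1 + 2·x + x^2)·Dx^2  (order 2).
h: a_k = -24, -24, 768, 1536, -3136, -12096, -83968/15, 401408/15, …
ICs: h(0) = -24, h′(0) = -24.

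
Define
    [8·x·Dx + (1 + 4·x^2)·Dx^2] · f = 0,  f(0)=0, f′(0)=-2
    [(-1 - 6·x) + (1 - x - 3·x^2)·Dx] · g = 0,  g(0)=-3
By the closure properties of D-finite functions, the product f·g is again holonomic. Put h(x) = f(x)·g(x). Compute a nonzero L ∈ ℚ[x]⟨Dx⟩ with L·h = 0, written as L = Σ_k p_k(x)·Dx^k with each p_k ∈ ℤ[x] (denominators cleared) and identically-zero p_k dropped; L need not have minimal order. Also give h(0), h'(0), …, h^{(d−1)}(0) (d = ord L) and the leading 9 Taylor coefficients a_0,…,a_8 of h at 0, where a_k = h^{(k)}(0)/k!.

L = (6 + 8·x + 72·x^2) + (2 + 4·x + 16·x^2 + 72·x^3)·Dx + (-1 + x - x^2 + 4·x^3 + 12·x^4)·Dx^2  (order 2).
h: a_k = 0, 6, 6, 16, 34, 506/5, 1016/5, 15818/35, 37154/35, …
ICs: h(0) = 0, h′(0) = 6.

f: a_k = 0, -2, 0, 8/3, 0, -32/5, 0, 128/7, 0, …
g: a_k = -3, -3, -12, -21, -57, -120, -291, -651, -1524, …
Product ⇒ symmetric product L₀, ord ≤ 2.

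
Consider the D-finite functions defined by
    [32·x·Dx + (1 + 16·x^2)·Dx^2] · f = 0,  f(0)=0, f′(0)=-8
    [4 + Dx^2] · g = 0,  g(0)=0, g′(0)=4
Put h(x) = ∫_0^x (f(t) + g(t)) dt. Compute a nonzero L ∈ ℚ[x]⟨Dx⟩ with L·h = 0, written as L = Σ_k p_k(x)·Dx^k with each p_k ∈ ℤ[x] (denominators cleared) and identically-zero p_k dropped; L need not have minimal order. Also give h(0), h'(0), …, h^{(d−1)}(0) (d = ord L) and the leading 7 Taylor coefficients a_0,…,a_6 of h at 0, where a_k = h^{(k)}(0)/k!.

L = (-6016·x + 102400·x^3 + 32768·x^5)·Dx^2 + (-28 + 1216·x^2 + 27648·x^4 + 16384·x^6)·Dx^3 + (-1504·x + 25600·x^3 + 8192·x^5)·Dx^4 + (-7 + 304·x^2 + 6912·x^4 + 4096·x^6)·Dx^5  (order 5).
h: a_k = 0, 0, -2, 0, 10, 0, -3068/45, …
ICs: h(0) = 0, h′(0) = 0, h′′(0) = -4, h′′′(0) = 0, h′′′′(0) = 240.

f: a_k = 0, -8, 0, 128/3, 0, -2048/5, 0, …
g: a_k = 0, 4, 0, -8/3, 0, 8/15, 0, …
Sum ⇒ L₀ = lclm(L_f,L_g) in ℚ(x)⟨Dx⟩.
Integrate: L := L₀·Dx.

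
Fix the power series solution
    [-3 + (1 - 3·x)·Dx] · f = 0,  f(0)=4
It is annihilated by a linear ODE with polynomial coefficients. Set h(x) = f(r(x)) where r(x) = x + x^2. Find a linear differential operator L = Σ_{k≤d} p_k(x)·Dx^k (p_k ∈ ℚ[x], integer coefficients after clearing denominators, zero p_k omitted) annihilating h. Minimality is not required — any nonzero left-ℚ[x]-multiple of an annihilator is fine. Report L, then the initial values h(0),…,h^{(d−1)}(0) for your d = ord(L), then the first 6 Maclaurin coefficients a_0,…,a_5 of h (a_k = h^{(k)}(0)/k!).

f: a_k = 4, 12, 36, 108, 324, 972, …
L₀ from L_f via x↦r, Dx↦r'^{-1}Dx.
L = (3 + 6·x) + (-1 + 3·x + 3·x^2)·Dx  (order 1).
h: a_k = 4, 12, 48, 180, 684, 2592, …
ICs: h(0) = 4.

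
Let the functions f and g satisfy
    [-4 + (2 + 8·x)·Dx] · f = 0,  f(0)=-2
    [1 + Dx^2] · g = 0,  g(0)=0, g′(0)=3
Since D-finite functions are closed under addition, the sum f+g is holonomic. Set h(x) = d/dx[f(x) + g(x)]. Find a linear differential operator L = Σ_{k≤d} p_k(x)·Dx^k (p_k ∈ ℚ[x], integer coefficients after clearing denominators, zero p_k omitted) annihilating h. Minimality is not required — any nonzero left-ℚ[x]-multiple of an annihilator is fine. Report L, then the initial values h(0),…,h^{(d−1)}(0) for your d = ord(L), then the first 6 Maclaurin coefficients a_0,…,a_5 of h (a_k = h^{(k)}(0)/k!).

L = (-122 - 16·x - 32·x^2) + (-13 - 60·x - 48·x^2 - 64·x^3)·Dx + (-122 - 16·x - 32·x^2)·Dx^2 + (-13 - 60·x - 48·x^2 - 64·x^3)·Dx^3  (order 3).
h: a_k = -1, 8, -51/2, 80, -2239/8, 1008, …
ICs: h(0) = -1, h′(0) = 8, h′′(0) = -51.

f: a_k = -2, -4, 4, -8, 20, -56, …
g: a_k = 0, 3, 0, -1/2, 0, 1/40, …
Sum ⇒ L₀ = lclm(L_f,L_g) in ℚ(x)⟨Dx⟩.
h₀' ⇒ L via d/dx closure of L₀.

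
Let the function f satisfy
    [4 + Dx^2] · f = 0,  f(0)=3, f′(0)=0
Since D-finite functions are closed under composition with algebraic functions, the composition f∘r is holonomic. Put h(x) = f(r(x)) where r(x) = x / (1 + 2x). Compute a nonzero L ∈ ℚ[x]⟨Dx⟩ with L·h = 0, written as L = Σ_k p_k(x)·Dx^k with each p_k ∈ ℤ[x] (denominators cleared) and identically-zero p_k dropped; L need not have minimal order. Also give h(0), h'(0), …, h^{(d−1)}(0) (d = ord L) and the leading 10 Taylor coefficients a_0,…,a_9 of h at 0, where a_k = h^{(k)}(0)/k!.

L = 4 + (4 + 24·x + 48·x^2 + 32·x^3)·Dx + (1 + 8·x + 24·x^2 + 32·x^3 + 16·x^4)·Dx^2  (order 2).
h: a_k = 3, 0, -6, 24, -70, 176, -6004/15, 4176/5, -33398/21, 281312/105, …
ICs: h(0) = 3, h′(0) = 0.

f: a_k = 3, 0, -6, 0, 2, 0, -4/15, 0, 2/105, 0, …
Substitute x→r, Dx→(1/r')Dx; clear ⇒ L₀.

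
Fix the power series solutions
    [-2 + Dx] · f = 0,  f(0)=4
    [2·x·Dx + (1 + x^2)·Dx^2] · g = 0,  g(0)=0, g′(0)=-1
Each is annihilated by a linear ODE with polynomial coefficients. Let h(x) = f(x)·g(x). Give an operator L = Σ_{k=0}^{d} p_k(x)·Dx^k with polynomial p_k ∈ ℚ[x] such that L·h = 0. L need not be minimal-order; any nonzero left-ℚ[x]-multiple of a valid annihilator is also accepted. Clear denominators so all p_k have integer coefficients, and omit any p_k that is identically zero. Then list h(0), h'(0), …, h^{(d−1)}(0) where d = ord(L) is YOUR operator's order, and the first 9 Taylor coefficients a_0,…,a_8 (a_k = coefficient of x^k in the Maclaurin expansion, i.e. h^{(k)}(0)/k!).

f: a_k = 4, 8, 8, 16/3, 8/3, 16/15, 16/45, 32/315, 8/315, …
g: a_k = 0, -1, 0, 1/3, 0, -1/5, 0, 1/7, 0, …
Product ⇒ symmetric product L₀, ord ≤ 2.
L = (4 - 4·x + 4·x^2) + (-4 + 2·x - 4·x^2)·Dx + (1 + x^2)·Dx^2  (order 2).
h: a_k = 0, -4, -8, -20/3, -8/3, -4/5, -8/9, -52/105, 104/315, …
ICs: h(0) = 0, h′(0) = -4.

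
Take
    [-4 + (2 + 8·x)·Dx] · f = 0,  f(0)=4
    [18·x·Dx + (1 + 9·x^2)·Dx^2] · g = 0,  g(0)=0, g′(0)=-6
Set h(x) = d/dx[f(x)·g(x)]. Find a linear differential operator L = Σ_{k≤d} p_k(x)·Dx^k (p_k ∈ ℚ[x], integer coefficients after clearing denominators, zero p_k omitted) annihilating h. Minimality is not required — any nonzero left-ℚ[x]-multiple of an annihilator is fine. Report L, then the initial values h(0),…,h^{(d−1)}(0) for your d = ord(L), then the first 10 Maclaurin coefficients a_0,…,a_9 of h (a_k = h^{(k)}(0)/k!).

L = (2 + 120·x + 150·x^2 - 648·x^3 - 324·x^4) + (7 + 70·x + 279·x^2 - 42·x^3 - 2268·x^4 - 1296·x^5)·Dx + (1 + 5·x - 2·x^2 - 27·x^3 - 147·x^4 - 648·x^5 - 432·x^6)·Dx^2  (order 2).
h: a_k = -24, -96, 360, 192, -1464, -34848/5, 160056/5, -245376/35, -255960/7, -5985888/7, …
ICs: h(0) = -24, h′(0) = -96.

f: a_k = 4, 8, -8, 16, -40, 112, -336, 1056, -3432, 11440, …
g: a_k = 0, -6, 0, 18, 0, -486/5, 0, 4374/7, 0, -4374, …
f·g: L₀ = L_f ⊗_s L_g, ord ≤ 1·2.
h=h₀': d/dx-closure on L₀ ⇒ L.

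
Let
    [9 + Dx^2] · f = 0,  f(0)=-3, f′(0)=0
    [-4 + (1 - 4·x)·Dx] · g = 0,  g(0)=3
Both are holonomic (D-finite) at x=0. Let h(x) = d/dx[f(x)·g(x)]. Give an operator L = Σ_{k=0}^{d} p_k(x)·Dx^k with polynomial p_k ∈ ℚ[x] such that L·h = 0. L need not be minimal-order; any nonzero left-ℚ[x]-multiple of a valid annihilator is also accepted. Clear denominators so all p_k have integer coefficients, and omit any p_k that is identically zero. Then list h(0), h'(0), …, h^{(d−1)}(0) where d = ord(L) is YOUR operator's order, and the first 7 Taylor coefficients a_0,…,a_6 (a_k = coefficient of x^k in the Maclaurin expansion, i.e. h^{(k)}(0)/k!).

f: a_k = -3, 0, 27/2, 0, -81/8, 0, 243/80, …
g: a_k = 3, 12, 48, 192, 768, 3072, 12288, …
f·g: L₀ = L_f ⊗_s L_g, ord ≤ 2·1.
Derive L from L₀ (diff closure).
L = (-23 - 72·x + 144·x^2) + (-8 + 32·x)·Dx + (1 - 8·x + 16·x^2)·Dx^2  (order 2).
h: a_k = -36, -207, -1242, -13491/2, -67455/2, -6473493/40, -15104817/20, …
ICs: h(0) = -36, h′(0) = -207.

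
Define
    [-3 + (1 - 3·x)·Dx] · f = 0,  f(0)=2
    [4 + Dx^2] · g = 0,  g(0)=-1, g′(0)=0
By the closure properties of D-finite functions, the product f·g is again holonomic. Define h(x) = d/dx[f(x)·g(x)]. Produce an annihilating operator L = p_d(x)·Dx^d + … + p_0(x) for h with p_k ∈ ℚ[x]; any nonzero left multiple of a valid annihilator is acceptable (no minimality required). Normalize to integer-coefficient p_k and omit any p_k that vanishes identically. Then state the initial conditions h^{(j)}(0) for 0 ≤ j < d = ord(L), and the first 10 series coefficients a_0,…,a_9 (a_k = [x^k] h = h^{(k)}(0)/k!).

L = (-14 - 24·x + 36·x^2) + (-6 + 18·x)·Dx + (1 - 6·x + 9·x^2)·Dx^2  (order 2).
h: a_k = -6, -28, -126, -1528/3, -1910, -103124/15, -360934/15, -5197456/63, -1949046/7, -2631212084/2835, …
ICs: h(0) = -6, h′(0) = -28.

f: a_k = 2, 6, 18, 54, 162, 486, 1458, 4374, 13122, 39366, …
g: a_k = -1, 0, 2, 0, -2/3, 0, 4/45, 0, -2/315, 0, …
Sym-product of L_f,L_g gives L₀ (≤ ord 2).
Derive L from L₀ (diff closure).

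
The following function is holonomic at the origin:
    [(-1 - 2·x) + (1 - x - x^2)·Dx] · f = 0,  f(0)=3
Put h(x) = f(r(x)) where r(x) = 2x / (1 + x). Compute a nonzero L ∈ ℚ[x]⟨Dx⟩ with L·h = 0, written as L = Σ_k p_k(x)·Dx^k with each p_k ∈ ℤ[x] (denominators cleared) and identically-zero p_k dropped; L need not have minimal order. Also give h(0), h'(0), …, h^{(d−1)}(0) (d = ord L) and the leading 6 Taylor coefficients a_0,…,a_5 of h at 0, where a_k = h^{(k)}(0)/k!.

f: a_k = 3, 3, 6, 9, 15, 24, …
Substitute x→r, Dx→(1/r')Dx; clear ⇒ L₀.
L = (2 + 10·x) + (-1 - x + 5·x^2 + 5·x^3)·Dx  (order 1).
h: a_k = 3, 6, 18, 30, 90, 150, …
ICs: h(0) = 3.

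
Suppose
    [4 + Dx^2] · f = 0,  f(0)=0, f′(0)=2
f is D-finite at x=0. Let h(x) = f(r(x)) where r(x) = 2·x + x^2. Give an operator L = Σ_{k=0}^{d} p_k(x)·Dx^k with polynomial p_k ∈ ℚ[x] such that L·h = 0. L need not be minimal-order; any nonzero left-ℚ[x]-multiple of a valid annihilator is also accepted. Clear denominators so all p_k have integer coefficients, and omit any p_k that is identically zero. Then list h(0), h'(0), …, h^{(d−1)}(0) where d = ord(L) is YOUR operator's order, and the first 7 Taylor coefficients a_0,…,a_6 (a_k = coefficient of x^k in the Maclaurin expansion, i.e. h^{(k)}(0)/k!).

f: a_k = 0, 2, 0, -4/3, 0, 4/15, 0, …
L₀ from L_f via x↦r, Dx↦r'^{-1}Dx.
L = (16 + 48·x + 48·x^2 + 16·x^3) - Dx + (1 + x)·Dx^2  (order 2).
h: a_k = 0, 4, 2, -32/3, -16, 8/15, 20, …
ICs: h(0) = 0, h′(0) = 4.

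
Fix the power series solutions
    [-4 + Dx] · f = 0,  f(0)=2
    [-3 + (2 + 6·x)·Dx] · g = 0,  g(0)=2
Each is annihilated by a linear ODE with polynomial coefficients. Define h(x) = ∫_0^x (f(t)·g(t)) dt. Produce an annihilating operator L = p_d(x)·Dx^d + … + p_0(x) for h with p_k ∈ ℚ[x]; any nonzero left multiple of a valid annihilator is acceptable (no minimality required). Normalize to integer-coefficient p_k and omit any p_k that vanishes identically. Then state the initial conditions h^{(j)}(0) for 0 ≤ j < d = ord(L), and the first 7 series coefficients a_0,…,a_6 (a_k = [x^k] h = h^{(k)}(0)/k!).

L = (-11 - 24·x)·Dx + (2 + 6·x)·Dx^2  (order 2).
h: a_k = 0, 4, 11, 103/6, 953/48, 8161/480, 76883/5760, …
ICs: h(0) = 0, h′(0) = 4.

f: a_k = 2, 8, 16, 64/3, 64/3, 256/15, 512/45, …
g: a_k = 2, 3, -9/4, 27/8, -405/64, 1701/128, -15309/512, …
Sym-product of L_f,L_g gives L₀ (≤ ord 1).
h=∫₀ˣh₀: take L = L₀·Dx.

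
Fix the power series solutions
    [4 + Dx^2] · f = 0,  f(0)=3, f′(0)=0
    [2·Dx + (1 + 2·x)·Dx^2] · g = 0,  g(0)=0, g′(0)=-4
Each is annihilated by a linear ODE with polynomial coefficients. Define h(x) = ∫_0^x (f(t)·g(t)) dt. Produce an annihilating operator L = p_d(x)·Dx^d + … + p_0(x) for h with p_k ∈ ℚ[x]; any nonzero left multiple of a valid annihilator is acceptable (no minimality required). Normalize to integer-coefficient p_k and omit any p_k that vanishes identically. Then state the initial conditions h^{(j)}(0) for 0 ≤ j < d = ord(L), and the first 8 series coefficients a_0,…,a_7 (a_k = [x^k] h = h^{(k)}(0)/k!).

L = (-48 + 192·x + 1216·x^2 + 2048·x^3 + 1024·x^4)·Dx + (32 + 320·x + 768·x^2 + 512·x^3)·Dx^2 + (160·x + 672·x^2 + 1024·x^3 + 512·x^4)·Dx^3 + (8 + 80·x + 192·x^2 + 128·x^3)·Dx^4 + (3 + 28·x + 92·x^2 + 128·x^3 + 64·x^4)·Dx^5  (order 5).
h: a_k = 0, 0, -6, 4, 2, 0, -12/5, 24/7, …
ICs: h(0) = 0, h′(0) = 0, h′′(0) = -12, h′′′(0) = 24, h′′′′(0) = 48.

f: a_k = 3, 0, -6, 0, 2, 0, -4/15, 0, …
g: a_k = 0, -4, 4, -16/3, 8, -64/5, 64/3, -256/7, …
f·g: L₀ = L_f ⊗_s L_g, ord ≤ 2·2.
Integrate: L := L₀·Dx.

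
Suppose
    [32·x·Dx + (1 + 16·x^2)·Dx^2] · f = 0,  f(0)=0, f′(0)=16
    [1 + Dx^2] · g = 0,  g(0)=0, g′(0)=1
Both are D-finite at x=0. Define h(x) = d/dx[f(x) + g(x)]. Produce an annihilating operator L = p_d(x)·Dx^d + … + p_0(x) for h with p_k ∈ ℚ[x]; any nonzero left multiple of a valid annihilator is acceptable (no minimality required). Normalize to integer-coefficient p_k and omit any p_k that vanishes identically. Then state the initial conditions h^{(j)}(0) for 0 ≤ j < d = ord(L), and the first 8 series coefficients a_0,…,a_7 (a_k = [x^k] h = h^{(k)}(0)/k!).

L = (-6112·x + 99328·x^3 + 8192·x^5) + (-31 + 1072·x^2 + 25344·x^4 + 4096·x^6)·Dx + (-6112·x + 99328·x^3 + 8192·x^5)·Dx^2 + (-31 + 1072·x^2 + 25344·x^4 + 4096·x^6)·Dx^3  (order 3).
h: a_k = 17, 0, -513/2, 0, 98305/24, 0, -47185921/720, 0, …
ICs: h(0) = 17, h′(0) = 0, h′′(0) = -513.

f: a_k = 0, 16, 0, -256/3, 0, 4096/5, 0, -65536/7, …
g: a_k = 0, 1, 0, -1/6, 0, 1/120, 0, -1/5040, …
Weyl lclm of L_f,L_g ⇒ L₀ (ord ≤ 4).
Derive L from L₀ (diff closure).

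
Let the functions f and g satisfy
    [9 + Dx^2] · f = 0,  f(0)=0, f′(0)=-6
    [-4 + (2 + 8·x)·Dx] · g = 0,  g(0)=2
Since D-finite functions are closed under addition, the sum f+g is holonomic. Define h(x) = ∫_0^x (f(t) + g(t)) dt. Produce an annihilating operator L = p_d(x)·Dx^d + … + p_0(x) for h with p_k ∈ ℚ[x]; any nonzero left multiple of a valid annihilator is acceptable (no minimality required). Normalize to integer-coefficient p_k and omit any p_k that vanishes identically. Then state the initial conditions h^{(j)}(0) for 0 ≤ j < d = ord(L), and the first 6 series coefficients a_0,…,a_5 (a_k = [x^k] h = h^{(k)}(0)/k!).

L = (-378 - 1296·x - 2592·x^2)·Dx + (45 + 828·x + 3888·x^2 + 5184·x^3)·Dx^2 + (-42 - 144·x - 288·x^2)·Dx^3 + (5 + 92·x + 432·x^2 + 576·x^3)·Dx^4  (order 4).
h: a_k = 0, 2, -1, -4/3, 17/4, -4, …
ICs: h(0) = 0, h′(0) = 2, h′′(0) = -2, h′′′(0) = -8.

f: a_k = 0, -6, 0, 9, 0, -81/20, …
g: a_k = 2, 4, -4, 8, -20, 56, …
Sum ⇒ L₀ = lclm(L_f,L_g) in ℚ(x)⟨Dx⟩.
h=∫₀ˣh₀: take L = L₀·Dx.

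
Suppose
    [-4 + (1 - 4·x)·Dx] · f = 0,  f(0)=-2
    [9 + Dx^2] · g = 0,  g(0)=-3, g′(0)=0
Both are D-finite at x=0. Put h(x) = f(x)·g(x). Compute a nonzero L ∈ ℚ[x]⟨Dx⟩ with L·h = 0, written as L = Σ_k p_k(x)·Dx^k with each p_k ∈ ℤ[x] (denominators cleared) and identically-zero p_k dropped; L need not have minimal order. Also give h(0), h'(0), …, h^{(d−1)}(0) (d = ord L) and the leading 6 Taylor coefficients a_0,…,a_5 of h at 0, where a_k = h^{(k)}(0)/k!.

f: a_k = -2, -8, -32, -128, -512, -2048, …
g: a_k = -3, 0, 27/2, 0, -81/8, 0, …
Sym-product of L_f,L_g gives L₀ (≤ ord 2).
L = (-9 + 36·x) + 8·Dx + (-1 + 4·x)·Dx^2  (order 2).
h: a_k = 6, 24, 69, 276, 4497/4, 4497, …
ICs: h(0) = 6, h′(0) = 24.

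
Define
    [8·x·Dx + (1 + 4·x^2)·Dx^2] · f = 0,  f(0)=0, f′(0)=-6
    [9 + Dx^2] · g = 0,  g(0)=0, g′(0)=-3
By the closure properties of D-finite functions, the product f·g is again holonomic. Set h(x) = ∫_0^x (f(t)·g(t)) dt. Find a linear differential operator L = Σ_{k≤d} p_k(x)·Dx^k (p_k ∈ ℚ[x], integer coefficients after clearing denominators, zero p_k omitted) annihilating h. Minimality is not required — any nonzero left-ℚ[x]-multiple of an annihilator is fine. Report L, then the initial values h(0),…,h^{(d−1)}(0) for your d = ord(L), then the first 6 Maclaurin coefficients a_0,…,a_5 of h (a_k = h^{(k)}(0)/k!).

L = (2925 + 31536·x^2 + 95904·x^4 + 186624·x^6 + 186624·x^8)·Dx + (2448·x + 20160·x^3 + 62208·x^5 + 82944·x^7)·Dx^2 + (442 + 5088·x^2 + 19008·x^4 + 41472·x^6 + 41472·x^8)·Dx^3 + (272·x + 2240·x^3 + 6912·x^5 + 9216·x^7)·Dx^4 + (13 + 176·x^2 + 928·x^4 + 2304·x^6 + 2304·x^8)·Dx^5  (order 5).
h: a_k = 0, 0, 0, 6, 0, -51/5, …
ICs: h(0) = 0, h′(0) = 0, h′′(0) = 0, h′′′(0) = 36, h′′′′(0) = 0.

f: a_k = 0, -6, 0, 8, 0, -96/5, …
g: a_k = 0, -3, 0, 9/2, 0, -81/40, …
Sym-product of L_f,L_g gives L₀ (≤ ord 4).
Integrate: L := L₀·Dx.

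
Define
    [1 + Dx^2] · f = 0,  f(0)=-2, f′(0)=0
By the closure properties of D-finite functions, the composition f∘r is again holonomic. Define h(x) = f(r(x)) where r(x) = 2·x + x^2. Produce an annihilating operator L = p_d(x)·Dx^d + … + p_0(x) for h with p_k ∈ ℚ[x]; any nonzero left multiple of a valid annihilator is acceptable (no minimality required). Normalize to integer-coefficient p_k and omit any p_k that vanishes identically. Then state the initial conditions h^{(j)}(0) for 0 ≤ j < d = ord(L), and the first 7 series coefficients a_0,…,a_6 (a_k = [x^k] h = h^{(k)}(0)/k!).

f: a_k = -2, 0, 1, 0, -1/12, 0, 1/360, …
f∘r: x↦r, Dx↦Dx/r' in L_f ⇒ L₀.
L = (4 + 12·x + 12·x^2 + 4·x^3) - Dx + (1 + x)·Dx^2  (order 2).
h: a_k = -2, 0, 4, 4, -1/3, -8/3, -82/45, …
ICs: h(0) = -2, h′(0) = 0.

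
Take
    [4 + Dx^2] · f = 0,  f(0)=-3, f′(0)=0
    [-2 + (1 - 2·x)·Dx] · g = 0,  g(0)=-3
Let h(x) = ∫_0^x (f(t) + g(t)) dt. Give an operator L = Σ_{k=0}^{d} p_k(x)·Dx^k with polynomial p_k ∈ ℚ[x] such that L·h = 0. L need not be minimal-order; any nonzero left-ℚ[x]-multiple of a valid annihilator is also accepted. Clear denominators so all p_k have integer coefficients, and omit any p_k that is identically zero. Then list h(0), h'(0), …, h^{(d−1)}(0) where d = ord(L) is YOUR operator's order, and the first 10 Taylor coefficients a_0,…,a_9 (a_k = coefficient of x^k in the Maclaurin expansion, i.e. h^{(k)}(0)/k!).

f: a_k = -3, 0, 6, 0, -2, 0, 4/15, 0, -2/105, 0, …
g: a_k = -3, -6, -12, -24, -48, -96, -192, -384, -768, -1536, …
f+g: L₀ = lclm(L_f,L_g), ord ≤ 2+1.
Integrate: L := L₀·Dx.
L = (-56 + 32·x - 32·x^2)·Dx + (12 - 40·x + 48·x^2 - 32·x^3)·Dx^2 + (-14 + 8·x - 8·x^2)·Dx^3 + (3 - 10·x + 12·x^2 - 8·x^3)·Dx^4  (order 4).
h: a_k = 0, -6, -3, -2, -6, -10, -16, -2876/105, -48, -80642/945, …
ICs: h(0) = 0, h′(0) = -6, h′′(0) = -6, h′′′(0) = -12.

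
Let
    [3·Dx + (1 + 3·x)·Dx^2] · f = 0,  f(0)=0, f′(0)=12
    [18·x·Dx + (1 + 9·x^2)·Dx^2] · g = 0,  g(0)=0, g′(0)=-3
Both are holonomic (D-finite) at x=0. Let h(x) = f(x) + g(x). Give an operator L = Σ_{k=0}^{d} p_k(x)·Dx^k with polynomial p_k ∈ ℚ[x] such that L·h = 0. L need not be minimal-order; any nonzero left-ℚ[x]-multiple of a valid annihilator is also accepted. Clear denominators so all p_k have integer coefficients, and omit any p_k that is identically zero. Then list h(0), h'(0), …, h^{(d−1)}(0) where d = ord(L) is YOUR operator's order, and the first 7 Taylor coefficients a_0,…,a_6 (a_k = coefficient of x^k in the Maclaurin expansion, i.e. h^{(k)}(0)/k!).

L = (-18 - 162·x + 486·x^2 + 486·x^3)·Dx + (-12 - 36·x + 972·x^3 + 972·x^4)·Dx^2 + (-1 + 3·x + 18·x^2 + 54·x^3 + 243·x^4 + 243·x^5)·Dx^3  (order 3).
h: a_k = 0, 9, -18, 45, -81, 729/5, -486, …
ICs: h(0) = 0, h′(0) = 9, h′′(0) = -36.

f: a_k = 0, 12, -18, 36, -81, 972/5, -486, …
g: a_k = 0, -3, 0, 9, 0, -243/5, 0, …
Sum ⇒ L₀ = lclm(L_f,L_g) in ℚ(x)⟨Dx⟩.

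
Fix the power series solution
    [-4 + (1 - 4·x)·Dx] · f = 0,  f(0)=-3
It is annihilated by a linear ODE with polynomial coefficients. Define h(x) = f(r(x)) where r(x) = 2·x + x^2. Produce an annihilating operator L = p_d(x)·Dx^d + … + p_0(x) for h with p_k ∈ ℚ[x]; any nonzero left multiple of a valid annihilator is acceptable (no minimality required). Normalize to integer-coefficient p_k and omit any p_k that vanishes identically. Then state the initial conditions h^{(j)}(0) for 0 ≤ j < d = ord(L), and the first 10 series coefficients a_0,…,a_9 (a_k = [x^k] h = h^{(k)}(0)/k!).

L = (8 + 8·x) + (-1 + 8·x + 4·x^2)·Dx  (order 1).
h: a_k = -3, -24, -204, -1728, -14640, -124032, -1050816, -8902656, -75424512, -639006720, …
ICs: h(0) = -3.

f: a_k = -3, -12, -48, -192, -768, -3072, -12288, -49152, -196608, -786432, …
h₀=f(r): pull back L_f along r ⇒ L₀.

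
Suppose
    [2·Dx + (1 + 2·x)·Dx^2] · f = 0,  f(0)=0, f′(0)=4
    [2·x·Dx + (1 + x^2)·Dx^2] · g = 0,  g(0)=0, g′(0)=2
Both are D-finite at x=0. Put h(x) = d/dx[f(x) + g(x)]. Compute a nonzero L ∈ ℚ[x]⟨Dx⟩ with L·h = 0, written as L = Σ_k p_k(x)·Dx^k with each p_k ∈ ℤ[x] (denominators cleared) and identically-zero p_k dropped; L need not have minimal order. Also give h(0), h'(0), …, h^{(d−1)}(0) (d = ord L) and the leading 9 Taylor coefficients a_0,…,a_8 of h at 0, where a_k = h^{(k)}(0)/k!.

f: a_k = 0, 4, -4, 16/3, -8, 64/5, -64/3, 256/7, -64, …
g: a_k = 0, 2, 0, -2/3, 0, 2/5, 0, -2/7, 0, …
L₀ := lclm(L_f,L_g); ord L₀ ≤ 2+2.
Derive L from L₀ (diff closure).
L = (-2 - 12·x + 6·x^2 + 4·x^3) + (-5 - 4·x - 9·x^2 + 12·x^3 + 8·x^4)·Dx + (-1 - x + 2·x^2 + x^3 + 3·x^4 + 2·x^5)·Dx^2  (order 2).
h: a_k = 6, -8, 14, -32, 66, -128, 254, -512, 1026, …
ICs: h(0) = 6, h′(0) = -8.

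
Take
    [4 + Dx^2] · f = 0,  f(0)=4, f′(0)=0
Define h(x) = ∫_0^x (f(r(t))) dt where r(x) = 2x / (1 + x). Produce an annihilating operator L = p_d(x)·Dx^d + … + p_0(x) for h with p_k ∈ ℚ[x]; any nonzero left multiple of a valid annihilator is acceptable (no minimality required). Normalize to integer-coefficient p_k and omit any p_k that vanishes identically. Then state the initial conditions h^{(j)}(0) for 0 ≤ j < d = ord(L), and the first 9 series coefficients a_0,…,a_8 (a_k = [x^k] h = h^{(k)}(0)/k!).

f: a_k = 4, 0, -8, 0, 8/3, 0, -16/45, 0, 8/315, …
Change of var in L_f (x↦r) gives L₀.
h=∫₀ˣh₀: take L = L₀·Dx.
L = 16·Dx + (2 + 6·x + 6·x^2 + 2·x^3)·Dx^2 + (1 + 4·x + 6·x^2 + 4·x^3 + x^4)·Dx^3  (order 3).
h: a_k = 0, 4, 0, -32/3, 16, -32/3, -64/9, 1568/45, -328/5, …
ICs: h(0) = 0, h′(0) = 4, h′′(0) = 0.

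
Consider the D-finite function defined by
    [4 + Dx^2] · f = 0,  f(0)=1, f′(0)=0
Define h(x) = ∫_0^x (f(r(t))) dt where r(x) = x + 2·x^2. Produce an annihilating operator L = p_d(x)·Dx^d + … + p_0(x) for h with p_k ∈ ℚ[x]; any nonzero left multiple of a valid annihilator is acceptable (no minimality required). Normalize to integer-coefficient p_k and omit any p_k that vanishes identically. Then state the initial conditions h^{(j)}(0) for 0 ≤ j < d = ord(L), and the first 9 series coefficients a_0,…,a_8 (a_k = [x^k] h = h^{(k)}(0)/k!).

L = (4 + 48·x + 192·x^2 + 256·x^3)·Dx - 4·Dx^2 + (1 + 4·x)·Dx^3  (order 3).
h: a_k = 0, 1, 0, -2/3, -2, -22/15, 8/9, 716/315, 38/15, …
ICs: h(0) = 0, h′(0) = 1, h′′(0) = 0.

f: a_k = 1, 0, -2, 0, 2/3, 0, -4/45, 0, 2/315, …
h₀=f(r): pull back L_f along r ⇒ L₀.
∫: right-multiply L₀ by Dx.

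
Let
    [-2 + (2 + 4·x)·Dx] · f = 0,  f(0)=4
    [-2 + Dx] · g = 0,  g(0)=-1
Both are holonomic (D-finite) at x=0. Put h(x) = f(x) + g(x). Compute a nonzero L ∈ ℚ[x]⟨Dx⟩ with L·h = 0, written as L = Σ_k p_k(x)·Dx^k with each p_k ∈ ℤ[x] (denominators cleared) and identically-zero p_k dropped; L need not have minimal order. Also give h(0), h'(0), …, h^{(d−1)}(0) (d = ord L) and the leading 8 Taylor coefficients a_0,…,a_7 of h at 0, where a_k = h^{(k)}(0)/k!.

f: a_k = 4, 4, -2, 2, -5/2, 7/2, -21/4, 33/4, …
g: a_k = -1, -2, -2, -4/3, -2/3, -4/15, -4/45, -8/315, …
f+g: L₀ = lclm(L_f,L_g), ord ≤ 1+1.
L = (6 + 8·x) + (-5 - 16·x - 16·x^2)·Dx + (1 + 6·x + 8·x^2)·Dx^2  (order 2).
h: a_k = 3, 2, -4, 2/3, -19/6, 97/30, -961/180, 10363/1260, …
ICs: h(0) = 3, h′(0) = 2.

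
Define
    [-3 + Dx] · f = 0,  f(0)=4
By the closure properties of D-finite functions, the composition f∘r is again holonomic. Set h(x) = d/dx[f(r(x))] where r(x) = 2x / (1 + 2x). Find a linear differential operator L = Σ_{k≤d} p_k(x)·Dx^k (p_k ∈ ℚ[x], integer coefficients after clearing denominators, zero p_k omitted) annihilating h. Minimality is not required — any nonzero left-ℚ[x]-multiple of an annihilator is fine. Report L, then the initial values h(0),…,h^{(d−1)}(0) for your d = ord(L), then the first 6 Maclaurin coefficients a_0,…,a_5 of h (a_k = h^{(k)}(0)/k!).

L = (2 - 8·x) + (-1 - 4·x - 4·x^2)·Dx  (order 1).
h: a_k = 24, 48, -144, 96, 336, -6624/5, …
ICs: h(0) = 24.

f: a_k = 4, 12, 18, 18, 27/2, 81/10, …
Substitute x→r, Dx→(1/r')Dx; clear ⇒ L₀.
Differentiate: ansatz ord ≤ ord L₀ ⇒ L.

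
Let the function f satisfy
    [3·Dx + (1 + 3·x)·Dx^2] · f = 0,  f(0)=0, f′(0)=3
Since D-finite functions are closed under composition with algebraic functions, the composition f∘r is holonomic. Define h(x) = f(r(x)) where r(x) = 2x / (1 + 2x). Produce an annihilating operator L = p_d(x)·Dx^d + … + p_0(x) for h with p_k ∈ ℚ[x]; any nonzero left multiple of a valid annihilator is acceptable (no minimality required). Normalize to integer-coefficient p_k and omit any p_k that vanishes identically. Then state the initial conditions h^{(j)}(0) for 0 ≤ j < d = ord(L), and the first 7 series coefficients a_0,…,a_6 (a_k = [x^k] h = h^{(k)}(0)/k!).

f: a_k = 0, 3, -9/2, 9, -81/4, 243/5, -243/2, …
L₀ from L_f via x↦r, Dx↦r'^{-1}Dx.
L = (10 + 32·x)·Dx + (1 + 10·x + 16·x^2)·Dx^2  (order 2).
h: a_k = 0, 6, -30, 168, -1020, 32736/5, -43680, …
ICs: h(0) = 0, h′(0) = 6.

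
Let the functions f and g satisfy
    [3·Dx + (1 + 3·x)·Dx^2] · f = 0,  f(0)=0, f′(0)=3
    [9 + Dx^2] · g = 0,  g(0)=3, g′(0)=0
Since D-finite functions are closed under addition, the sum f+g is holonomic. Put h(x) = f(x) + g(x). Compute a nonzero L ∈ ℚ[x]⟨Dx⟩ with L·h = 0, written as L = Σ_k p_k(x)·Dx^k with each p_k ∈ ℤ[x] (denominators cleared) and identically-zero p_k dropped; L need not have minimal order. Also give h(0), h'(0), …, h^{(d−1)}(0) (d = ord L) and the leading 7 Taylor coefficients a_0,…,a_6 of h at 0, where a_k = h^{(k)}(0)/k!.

f: a_k = 0, 3, -9/2, 9, -81/4, 243/5, -243/2, …
g: a_k = 3, 0, -27/2, 0, 81/8, 0, -243/80, …
h₀=f+g: left-lcm gives L₀, ord ≤ 4.
L = (63 + 54·x + 81·x^2)·Dx + (9 + 45·x + 81·x^2 + 81·x^3)·Dx^2 + (7 + 6·x + 9·x^2)·Dx^3 + (1 + 5·x + 9·x^2 + 9·x^3)·Dx^4  (order 4).
h: a_k = 3, 3, -18, 9, -81/8, 243/5, -9963/80, …
ICs: h(0) = 3, h′(0) = 3, h′′(0) = -36, h′′′(0) = 54.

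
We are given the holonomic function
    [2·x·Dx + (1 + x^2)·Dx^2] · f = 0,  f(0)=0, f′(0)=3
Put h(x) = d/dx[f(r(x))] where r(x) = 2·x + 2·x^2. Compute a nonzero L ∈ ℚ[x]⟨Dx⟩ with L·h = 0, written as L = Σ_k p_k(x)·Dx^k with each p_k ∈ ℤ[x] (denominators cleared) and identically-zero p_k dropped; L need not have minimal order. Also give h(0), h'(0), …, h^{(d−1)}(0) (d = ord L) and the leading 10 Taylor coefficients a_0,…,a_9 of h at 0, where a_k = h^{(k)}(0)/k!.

L = (-2 + 8·x + 32·x^2 + 48·x^3 + 24·x^4) + (1 + 2·x + 4·x^2 + 16·x^3 + 20·x^4 + 8·x^5)·Dx  (order 1).
h: a_k = 6, 12, -24, -96, -24, 528, 960, -1536, -7968, -3648, …
ICs: h(0) = 6.

f: a_k = 0, 3, 0, -1, 0, 3/5, 0, -3/7, 0, 1/3, …
Substitute x→r, Dx→(1/r')Dx; clear ⇒ L₀.
h=h₀': d/dx-closure on L₀ ⇒ L.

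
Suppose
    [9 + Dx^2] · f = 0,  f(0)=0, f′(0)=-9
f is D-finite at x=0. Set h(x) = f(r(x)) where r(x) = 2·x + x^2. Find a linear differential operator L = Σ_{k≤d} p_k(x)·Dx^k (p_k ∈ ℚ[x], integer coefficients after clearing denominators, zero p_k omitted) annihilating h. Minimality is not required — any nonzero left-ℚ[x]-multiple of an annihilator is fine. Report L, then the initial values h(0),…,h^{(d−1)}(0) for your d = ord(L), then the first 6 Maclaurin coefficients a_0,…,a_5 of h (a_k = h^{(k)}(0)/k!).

f: a_k = 0, -9, 0, 27/2, 0, -243/40, …
f∘r: x↦r, Dx↦Dx/r' in L_f ⇒ L₀.
L = (36 + 108·x + 108·x^2 + 36·x^3) - Dx + (1 + x)·Dx^2  (order 2).
h: a_k = 0, -18, -9, 108, 162, -567/5, …
ICs: h(0) = 0, h′(0) = -18.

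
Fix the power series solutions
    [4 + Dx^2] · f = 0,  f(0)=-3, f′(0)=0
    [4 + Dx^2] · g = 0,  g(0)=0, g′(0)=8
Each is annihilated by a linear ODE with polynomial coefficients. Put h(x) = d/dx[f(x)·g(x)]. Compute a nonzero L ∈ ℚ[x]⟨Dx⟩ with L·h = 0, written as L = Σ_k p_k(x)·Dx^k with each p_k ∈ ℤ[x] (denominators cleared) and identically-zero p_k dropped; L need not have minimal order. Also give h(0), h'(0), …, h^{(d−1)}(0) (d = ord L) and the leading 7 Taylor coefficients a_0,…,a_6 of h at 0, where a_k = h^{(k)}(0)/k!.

f: a_k = -3, 0, 6, 0, -2, 0, 4/15, …
g: a_k = 0, 8, 0, -16/3, 0, 16/15, 0, …
L₀ := L_f ⊗_s L_g (sym. prod.), ord ≤ 4.
Derive L from L₀ (diff closure).
L = 16 + Dx^2  (order 2).
h: a_k = -24, 0, 192, 0, -256, 0, 2048/15, …
ICs: h(0) = -24, h′(0) = 0.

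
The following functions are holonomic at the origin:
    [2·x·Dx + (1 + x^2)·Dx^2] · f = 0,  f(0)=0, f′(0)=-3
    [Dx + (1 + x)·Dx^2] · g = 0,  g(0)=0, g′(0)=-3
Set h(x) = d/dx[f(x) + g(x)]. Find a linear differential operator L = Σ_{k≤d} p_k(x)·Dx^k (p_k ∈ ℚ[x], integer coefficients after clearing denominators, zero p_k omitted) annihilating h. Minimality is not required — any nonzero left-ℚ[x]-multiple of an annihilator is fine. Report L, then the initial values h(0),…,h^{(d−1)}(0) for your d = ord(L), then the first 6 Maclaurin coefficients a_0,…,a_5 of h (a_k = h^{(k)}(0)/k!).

L = (-2 - 6·x + 6·x^2 + 2·x^3) + (-4 - 4·x + 12·x^3 + 4·x^4)·Dx + (-1 + x + 2·x^2 + 2·x^3 + 3·x^4 + x^5)·Dx^2  (order 2).
h: a_k = -6, 3, 0, 3, -6, 3, …
ICs: h(0) = -6, h′(0) = 3.

f: a_k = 0, -3, 0, 1, 0, -3/5, …
g: a_k = 0, -3, 3/2, -1, 3/4, -3/5, …
Weyl lclm of L_f,L_g ⇒ L₀ (ord ≤ 4).
h=h₀': d/dx-closure on L₀ ⇒ L.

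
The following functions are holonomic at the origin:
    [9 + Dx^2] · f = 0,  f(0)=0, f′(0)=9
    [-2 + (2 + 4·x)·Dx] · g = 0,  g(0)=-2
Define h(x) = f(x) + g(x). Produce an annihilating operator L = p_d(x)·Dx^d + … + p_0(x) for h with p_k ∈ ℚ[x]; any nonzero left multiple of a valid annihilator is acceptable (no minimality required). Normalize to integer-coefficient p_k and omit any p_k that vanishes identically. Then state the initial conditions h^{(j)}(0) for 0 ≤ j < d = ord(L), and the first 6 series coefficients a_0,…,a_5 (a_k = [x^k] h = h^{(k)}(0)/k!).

L = (-54 - 162·x - 162·x^2) + (36 + 234·x + 486·x^2 + 324·x^3)·Dx + (-6 - 18·x - 18·x^2)·Dx^2 + (4 + 26·x + 54·x^2 + 36·x^3)·Dx^3  (order 3).
h: a_k = -2, 7, 1, -29/2, 5/4, 173/40, …
ICs: h(0) = -2, h′(0) = 7, h′′(0) = 2.

f: a_k = 0, 9, 0, -27/2, 0, 243/40, …
g: a_k = -2, -2, 1, -1, 5/4, -7/4, …
h₀=f+g: left-lcm gives L₀, ord ≤ 3.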